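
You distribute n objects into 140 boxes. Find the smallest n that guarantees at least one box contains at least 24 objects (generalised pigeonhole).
n = (24 − 1)·140 + 1 = 3221

By the generalised pigeonhole principle, to guarantee some box contains ≥ r objects we need more than (r − 1) · k objects total. Threshold: n = (r − 1) · k + 1. With r = 24 and k = 140: n = 23 · 140 + 1 = 3220 + 1 = 3221. For n = 3220 = 23 · 140, we can put exactly 23 objects in every box, avoiding 24 in any single one — so 3221 is tight.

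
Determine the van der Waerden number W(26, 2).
W(26, 2) = 26 + 1 = 27

A 2-term AP is any pair of integers, so a monochromatic 2-AP exists iff some colour is used at least twice. With 26 colours, the colouring i ↦ i on {1, ..., 26} uses each colour once, avoiding any monochromatic pair, so W(26, 2) > 26. For {1, ..., 27}, pigeonhole forces two integers of the same colour, which form a monochromatic 2-AP. Hence W(26, 2) = 27.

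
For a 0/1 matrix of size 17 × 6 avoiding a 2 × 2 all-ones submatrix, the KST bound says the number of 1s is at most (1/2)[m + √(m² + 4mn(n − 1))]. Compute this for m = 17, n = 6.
z(17, 6; 2, 2) ≤ (1/2)[17 + √(17² + 4·17·6·5)] = (1/2)[17 + √2329] = 32.6299

Kővári–Sós–Turán: let r_1, ..., r_17 be the row sums and z = Σ r_i the total number of 1s. Each pair of columns can share at most one row with both entries 1 (else a 2×2 all-ones block appears), so Σ_i C(r_i, 2) ≤ C(6, 2) = 15. By convexity Σ_i C(r_i, 2) ≥ 17·C(z/17, 2) = z(z − 17)/(2·17), giving z² − 17z − 17·6·5 ≤ 0 and hence z ≤ (1/2)[17 + √(289 + 4·510)] = (1/2)[17 + √2329] ≈ (1/2)(17 + 48.2597) = 32.6299.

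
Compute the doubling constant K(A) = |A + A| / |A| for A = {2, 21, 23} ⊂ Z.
K = |A + A| / |A| = 6/3 = 2

Enumerate A + A = {a + b : a, b ∈ A}. With |A| = 3, there are |A|^2 = 9 ordered sum pairs; collecting distinct values, A + A = {4, 23, 25, 42, 44, 46}, so |A + A| = 6. Thus K = 6/3 = 2. For comparison, the minimum possible |A + A| over all 3-element sets is 2·3 − 1 = 5 (so min K = 5/3), attained only by arithmetic progressions.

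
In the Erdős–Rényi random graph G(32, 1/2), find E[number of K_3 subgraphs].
E[# K_3] = C(32, 3) · (1/2)^C(3, 2) = 4960 / 2^3 = 620

For each 3-subset S of vertices (there are C(32, 3) = 4960 such S), let X_S = 1 if S induces a K_3 (all C(3, 2) = 3 edges present). Then P(X_S = 1) = (1/2)^3 = 1/8. By linearity of expectation, E[# K_3] = C(32, 3) · (1/2)^3 = 4960 / 8 = 620.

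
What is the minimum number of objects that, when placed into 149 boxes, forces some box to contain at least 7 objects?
n = (7 − 1)·149 + 1 = 895

By the generalised pigeonhole principle, to guarantee some box contains ≥ r objects we need more than (r − 1) · k objects total. Threshold: n = (r − 1) · k + 1. With r = 7 and k = 149: n = 6 · 149 + 1 = 894 + 1 = 895. For n = 894 = 6 · 149, we can put exactly 6 objects in every box, avoiding 7 in any single one — so 895 is tight.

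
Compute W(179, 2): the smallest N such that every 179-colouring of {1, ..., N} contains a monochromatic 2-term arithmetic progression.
W(179, 2) = 179 + 1 = 180

A 2-term AP is any pair of integers, so a monochromatic 2-AP exists iff some colour is used at least twice. With 179 colours, the colouring i ↦ i on {1, ..., 179} uses each colour once, avoiding any monochromatic pair, so W(179, 2) > 179. For {1, ..., 180}, pigeonhole forces two integers of the same colour, which form a monochromatic 2-AP. Hence W(179, 2) = 180.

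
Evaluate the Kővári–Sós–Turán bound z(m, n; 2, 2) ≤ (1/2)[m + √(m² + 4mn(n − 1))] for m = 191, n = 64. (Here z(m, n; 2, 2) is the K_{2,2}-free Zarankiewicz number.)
z(191, 64; 2, 2) ≤ (1/2)[191 + √(191² + 4·191·64·63)] = (1/2)[191 + √3116929] = 978.2413

Kővári–Sós–Turán: let r_1, ..., r_191 be the row sums and z = Σ r_i the total number of 1s. Each pair of columns can share at most one row with both entries 1 (else a 2×2 all-ones block appears), so Σ_i C(r_i, 2) ≤ C(64, 2) = 2016. By convexity Σ_i C(r_i, 2) ≥ 191·C(z/191, 2) = z(z − 191)/(2·191), giving z² − 191z − 191·64·63 ≤ 0 and hence z ≤ (1/2)[191 + √(36481 + 4·770112)] = (1/2)[191 + √3116929] ≈ (1/2)(191 + 1765.4827) = 978.2413.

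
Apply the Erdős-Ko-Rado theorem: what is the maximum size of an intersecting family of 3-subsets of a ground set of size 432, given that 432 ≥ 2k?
max |F| = C(431, 2) = 92665

The Erdős-Ko-Rado theorem states: for n ≥ 2k, an intersecting family of k-subsets of an n-element set has size at most C(n − 1, k − 1), with equality for 'star' families {A ⊆ [n] : |A| = k, i ∈ A} (fix an element i). For n = 432, k = 3: C(431, 2) = 92665.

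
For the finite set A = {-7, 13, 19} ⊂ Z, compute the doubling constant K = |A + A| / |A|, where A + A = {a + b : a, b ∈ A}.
K = |A + A| / |A| = 6/3 = 2

Enumerate A + A = {a + b : a, b ∈ A}. With |A| = 3, there are |A|^2 = 9 ordered sum pairs; collecting distinct values, A + A = {-14, 6, 12, 26, 32, 38}, so |A + A| = 6. Thus K = 6/3 = 2. For comparison, the minimum possible |A + A| over all 3-element sets is 2·3 − 1 = 5 (so min K = 5/3), attained only by arithmetic progressions.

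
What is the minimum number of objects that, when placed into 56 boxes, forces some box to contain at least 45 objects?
n = (45 − 1)·56 + 1 = 2465

By the generalised pigeonhole principle, to guarantee some box contains ≥ r objects we need more than (r − 1) · k objects total. Threshold: n = (r − 1) · k + 1. With r = 45 and k = 56: n = 44 · 56 + 1 = 2464 + 1 = 2465. For n = 2464 = 44 · 56, we can put exactly 44 objects in every box, avoiding 45 in any single one — so 2465 is tight.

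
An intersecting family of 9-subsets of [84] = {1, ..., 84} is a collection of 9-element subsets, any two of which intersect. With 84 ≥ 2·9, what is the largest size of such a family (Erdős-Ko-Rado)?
max |F| = C(83, 8) = 39443226966

The Erdős-Ko-Rado theorem states: for n ≥ 2k, an intersecting family of k-subsets of an n-element set has size at most C(n − 1, k − 1), with equality for 'star' families {A ⊆ [n] : |A| = k, i ∈ A} (fix an element i). For n = 84, k = 9: C(83, 8) = 39443226966.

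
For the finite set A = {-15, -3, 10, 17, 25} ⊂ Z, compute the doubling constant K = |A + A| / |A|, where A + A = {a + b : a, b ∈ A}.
K = |A + A| / |A| = 15/5 = 3

Enumerate A + A = {a + b : a, b ∈ A}. With |A| = 5, there are |A|^2 = 25 ordered sum pairs; collecting distinct values, A + A = {-30, -18, -6, -5, 2, 7, 10, 14, 20, 22, 27, 34, 35, 42, 50}, so |A + A| = 15. Thus K = 15/5 = 3. For comparison, the minimum possible |A + A| over all 5-element sets is 2·5 − 1 = 9 (so min K = 9/5), attained only by arithmetic progressions.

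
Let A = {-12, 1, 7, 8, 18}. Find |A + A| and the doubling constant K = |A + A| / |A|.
K = |A + A| / |A| = 15/5 = 3

Enumerate A + A = {a + b : a, b ∈ A}. With |A| = 5, there are |A|^2 = 25 ordered sum pairs; collecting distinct values, A + A = {-24, -11, -5, -4, 2, 6, 8, 9, 14, 15, 16, 19, 25, 26, 36}, so |A + A| = 15. Thus K = 15/5 = 3. For comparison, the minimum possible |A + A| over all 5-element sets is 2·5 − 1 = 9 (so min K = 9/5), attained only by arithmetic progressions.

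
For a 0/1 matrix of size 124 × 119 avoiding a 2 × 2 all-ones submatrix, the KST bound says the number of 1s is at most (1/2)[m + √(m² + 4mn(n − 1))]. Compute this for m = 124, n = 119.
z(124, 119; 2, 2) ≤ (1/2)[124 + √(124² + 4·124·119·118)] = (1/2)[124 + √6980208] = 1383.0042

Kővári–Sós–Turán: let r_1, ..., r_124 be the row sums and z = Σ r_i the total number of 1s. Each pair of columns can share at most one row with both entries 1 (else a 2×2 all-ones block appears), so Σ_i C(r_i, 2) ≤ C(119, 2) = 7021. By convexity Σ_i C(r_i, 2) ≥ 124·C(z/124, 2) = z(z − 124)/(2·124), giving z² − 124z − 124·119·118 ≤ 0 and hence z ≤ (1/2)[124 + √(15376 + 4·1741208)] = (1/2)[124 + √6980208] ≈ (1/2)(124 + 2642.0083) = 1383.0042.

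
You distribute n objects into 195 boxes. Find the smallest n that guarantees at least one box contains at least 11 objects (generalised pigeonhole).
n = (11 − 1)·195 + 1 = 1951

By the generalised pigeonhole principle, to guarantee some box contains ≥ r objects we need more than (r − 1) · k objects total. Threshold: n = (r − 1) · k + 1. With r = 11 and k = 195: n = 10 · 195 + 1 = 1950 + 1 = 1951. For n = 1950 = 10 · 195, we can put exactly 10 objects in every box, avoiding 11 in any single one — so 1951 is tight.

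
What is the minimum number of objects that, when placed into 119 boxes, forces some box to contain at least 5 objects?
n = (5 − 1)·119 + 1 = 477

By the generalised pigeonhole principle, to guarantee some box contains ≥ r objects we need more than (r − 1) · k objects total. Threshold: n = (r − 1) · k + 1. With r = 5 and k = 119: n = 4 · 119 + 1 = 476 + 1 = 477. For n = 476 = 4 · 119, we can put exactly 4 objects in every box, avoiding 5 in any single one — so 477 is tight.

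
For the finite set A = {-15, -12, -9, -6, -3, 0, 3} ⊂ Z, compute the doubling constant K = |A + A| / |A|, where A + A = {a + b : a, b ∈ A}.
K = |A + A| / |A| = 13/7

Enumerate A + A = {a + b : a, b ∈ A}. With |A| = 7, there are |A|^2 = 49 ordered sum pairs; collecting distinct values, A + A = {-30, -27, -24, -21, -18, -15, -12, -9, -6, -3, 0, 3, 6}, so |A + A| = 13. Thus K = 13/7. Here |A + A| = 2|A| − 1 = 13, the minimum possible — so K = 13/7 is minimal, which holds iff A is an arithmetic progression.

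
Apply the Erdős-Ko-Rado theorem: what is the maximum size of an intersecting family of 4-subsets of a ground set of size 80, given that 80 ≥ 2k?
max |F| = C(79, 3) = 79079

The Erdős-Ko-Rado theorem states: for n ≥ 2k, an intersecting family of k-subsets of an n-element set has size at most C(n − 1, k − 1), with equality for 'star' families {A ⊆ [n] : |A| = k, i ∈ A} (fix an element i). For n = 80, k = 4: C(79, 3) = 79079.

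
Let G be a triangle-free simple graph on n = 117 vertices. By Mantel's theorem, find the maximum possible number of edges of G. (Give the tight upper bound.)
ex(117, K_3) = ⌊117^2/4⌋ = 3422

Mantel (1907): a triangle-free graph on n vertices has at most ⌊n^2/4⌋ edges, with equality for the complete bipartite graph K_{⌊n/2⌋, ⌈n/2⌉}. For n = 117: ⌊117^2/4⌋ = ⌊13689/4⌋ = 3422. The extremal graph is K_{58, 59}, which has 58·59 = 3422 edges.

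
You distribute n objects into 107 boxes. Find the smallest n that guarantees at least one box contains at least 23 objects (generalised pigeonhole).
n = (23 − 1)·107 + 1 = 2355

By the generalised pigeonhole principle, to guarantee some box contains ≥ r objects we need more than (r − 1) · k objects total. Threshold: n = (r − 1) · k + 1. With r = 23 and k = 107: n = 22 · 107 + 1 = 2354 + 1 = 2355. For n = 2354 = 22 · 107, we can put exactly 22 objects in every box, avoiding 23 in any single one — so 2355 is tight.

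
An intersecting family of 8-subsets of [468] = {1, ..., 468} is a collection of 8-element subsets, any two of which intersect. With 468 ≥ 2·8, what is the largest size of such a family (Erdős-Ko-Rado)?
max |F| = C(467, 7) = 918685974774788

Erdős-Ko-Rado (1961): when n ≥ 2k, max |F| = C(n−1, k−1). The bound is attained by the star {A : i ∈ A} for any fixed i ∈ [n]. Here C(468−1, 8−1) = C(467, 7) = 918685974774788.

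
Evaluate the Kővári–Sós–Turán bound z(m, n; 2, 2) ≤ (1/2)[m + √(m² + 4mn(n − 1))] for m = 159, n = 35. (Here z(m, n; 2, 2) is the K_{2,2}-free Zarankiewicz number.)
z(159, 35; 2, 2) ≤ (1/2)[159 + √(159² + 4·159·35·34)] = (1/2)[159 + √782121] = 521.688

Kővári–Sós–Turán: let r_1, ..., r_159 be the row sums and z = Σ r_i the total number of 1s. Each pair of columns can share at most one row with both entries 1 (else a 2×2 all-ones block appears), so Σ_i C(r_i, 2) ≤ C(35, 2) = 595. By convexity Σ_i C(r_i, 2) ≥ 159·C(z/159, 2) = z(z − 159)/(2·159), giving z² − 159z − 159·35·34 ≤ 0 and hence z ≤ (1/2)[159 + √(25281 + 4·189210)] = (1/2)[159 + √782121] ≈ (1/2)(159 + 884.3761) = 521.688.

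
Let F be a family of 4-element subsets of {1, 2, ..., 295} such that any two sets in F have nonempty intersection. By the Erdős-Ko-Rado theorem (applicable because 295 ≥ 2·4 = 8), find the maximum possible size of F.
max |F| = C(294, 3) = 4192244

Erdős-Ko-Rado (1961): when n ≥ 2k, max |F| = C(n−1, k−1). The bound is attained by the star {A : i ∈ A} for any fixed i ∈ [n]. Here C(295−1, 4−1) = C(294, 3) = 4192244.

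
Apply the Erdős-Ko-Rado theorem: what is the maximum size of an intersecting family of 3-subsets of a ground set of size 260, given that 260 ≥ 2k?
max |F| = C(259, 2) = 33411

The Erdős-Ko-Rado theorem states: for n ≥ 2k, an intersecting family of k-subsets of an n-element set has size at most C(n − 1, k − 1), with equality for 'star' families {A ⊆ [n] : |A| = k, i ∈ A} (fix an element i). For n = 260, k = 3: C(259, 2) = 33411.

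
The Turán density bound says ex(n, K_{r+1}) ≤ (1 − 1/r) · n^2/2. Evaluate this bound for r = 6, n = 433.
Turán density bound = (5/6) · 433^2/2 = 937445/12 ≈ 78120.4167

Turán's theorem: ex(n, K_{r+1}) is achieved by the complete r-partite Turán graph T(n, r) with parts as balanced as possible, and is at most (1 − 1/r) · n^2/2. For r = 6, n = 433: the density bound is (5/6) · 187489/2 = 937445/12 ≈ 78120.4167. The integer-valued extremum is e(T(433, 6)) = 78120, which is strictly less than the density bound 937445/12 since 6 ∤ 433 (the parts of T(433, 6) cannot all be equal).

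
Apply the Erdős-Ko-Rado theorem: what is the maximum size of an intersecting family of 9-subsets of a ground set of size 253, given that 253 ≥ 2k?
max |F| = C(252, 8) = 360531254845125

The Erdős-Ko-Rado theorem states: for n ≥ 2k, an intersecting family of k-subsets of an n-element set has size at most C(n − 1, k − 1), with equality for 'star' families {A ⊆ [n] : |A| = k, i ∈ A} (fix an element i). For n = 253, k = 9: C(252, 8) = 360531254845125.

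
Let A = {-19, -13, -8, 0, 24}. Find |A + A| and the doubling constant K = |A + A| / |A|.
K = |A + A| / |A| = 15/5 = 3

Enumerate A + A = {a + b : a, b ∈ A}. With |A| = 5, there are |A|^2 = 25 ordered sum pairs; collecting distinct values, A + A = {-38, -32, -27, -26, -21, -19, -16, -13, -8, 0, 5, 11, 16, 24, 48}, so |A + A| = 15. Thus K = 15/5 = 3. For comparison, the minimum possible |A + A| over all 5-element sets is 2·5 − 1 = 9 (so min K = 9/5), attained only by arithmetic progressions.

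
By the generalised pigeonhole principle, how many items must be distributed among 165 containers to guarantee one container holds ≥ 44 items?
n = (44 − 1)·165 + 1 = 7096

By the generalised pigeonhole principle, to guarantee some box contains ≥ r objects we need more than (r − 1) · k objects total. Threshold: n = (r − 1) · k + 1. With r = 44 and k = 165: n = 43 · 165 + 1 = 7095 + 1 = 7096. For n = 7095 = 43 · 165, we can put exactly 43 objects in every box, avoiding 44 in any single one — so 7096 is tight.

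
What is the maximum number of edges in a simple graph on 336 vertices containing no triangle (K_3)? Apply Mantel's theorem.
ex(336, K_3) = ⌊336^2/4⌋ = 28224

Mantel (1907): a triangle-free graph on n vertices has at most ⌊n^2/4⌋ edges, with equality for the complete bipartite graph K_{⌊n/2⌋, ⌈n/2⌉}. For n = 336: ⌊336^2/4⌋ = ⌊112896/4⌋ = 28224. The extremal graph is K_{168, 168}, which has 168·168 = 28224 edges.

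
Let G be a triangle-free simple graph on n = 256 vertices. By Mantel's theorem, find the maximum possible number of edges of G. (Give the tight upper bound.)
ex(256, K_3) = ⌊256^2/4⌋ = 16384

Mantel (1907): a triangle-free graph on n vertices has at most ⌊n^2/4⌋ edges, with equality for the complete bipartite graph K_{⌊n/2⌋, ⌈n/2⌉}. For n = 256: ⌊256^2/4⌋ = ⌊65536/4⌋ = 16384. The extremal graph is K_{128, 128}, which has 128·128 = 16384 edges.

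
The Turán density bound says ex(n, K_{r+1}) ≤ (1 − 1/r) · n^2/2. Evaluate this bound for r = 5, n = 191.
Turán density bound = (4/5) · 191^2/2 = 72962/5 ≈ 14592.4

Turán's theorem: ex(n, K_{r+1}) is achieved by the complete r-partite Turán graph T(n, r) with parts as balanced as possible, and is at most (1 − 1/r) · n^2/2. For r = 5, n = 191: the density bound is (4/5) · 36481/2 = 72962/5 ≈ 14592.4. The integer-valued extremum is e(T(191, 5)) = 14592, which is strictly less than the density bound 72962/5 since 5 ∤ 191 (the parts of T(191, 5) cannot all be equal).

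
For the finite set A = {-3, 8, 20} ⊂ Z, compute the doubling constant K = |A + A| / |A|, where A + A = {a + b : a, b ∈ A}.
K = |A + A| / |A| = 6/3 = 2

Enumerate A + A = {a + b : a, b ∈ A}. With |A| = 3, there are |A|^2 = 9 ordered sum pairs; collecting distinct values, A + A = {-6, 5, 16, 17, 28, 40}, so |A + A| = 6. Thus K = 6/3 = 2. For comparison, the minimum possible |A + A| over all 3-element sets is 2·3 − 1 = 5 (so min K = 5/3), attained only by arithmetic progressions.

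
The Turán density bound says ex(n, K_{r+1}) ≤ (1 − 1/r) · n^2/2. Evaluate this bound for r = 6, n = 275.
Turán density bound = (5/6) · 275^2/2 = 378125/12 ≈ 31510.4167

Turán's theorem: ex(n, K_{r+1}) is achieved by the complete r-partite Turán graph T(n, r) with parts as balanced as possible, and is at most (1 − 1/r) · n^2/2. For r = 6, n = 275: the density bound is (5/6) · 75625/2 = 378125/12 ≈ 31510.4167. The integer-valued extremum is e(T(275, 6)) = 31510, which is strictly less than the density bound 378125/12 since 6 ∤ 275 (the parts of T(275, 6) cannot all be equal).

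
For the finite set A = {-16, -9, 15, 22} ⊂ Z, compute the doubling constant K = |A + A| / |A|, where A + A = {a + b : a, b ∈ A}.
K = |A + A| / |A| = 9/4

Enumerate A + A = {a + b : a, b ∈ A}. With |A| = 4, there are |A|^2 = 16 ordered sum pairs; collecting distinct values, A + A = {-32, -25, -18, -1, 6, 13, 30, 37, 44}, so |A + A| = 9. Thus K = 9/4. For comparison, the minimum possible |A + A| over all 4-element sets is 2·4 − 1 = 7 (so min K = 7/4), attained only by arithmetic progressions.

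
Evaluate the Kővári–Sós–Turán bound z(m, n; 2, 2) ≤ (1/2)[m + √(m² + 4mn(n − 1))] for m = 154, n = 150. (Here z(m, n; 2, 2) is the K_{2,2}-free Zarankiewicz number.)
z(154, 150; 2, 2) ≤ (1/2)[154 + √(154² + 4·154·150·149)] = (1/2)[154 + √13791316] = 1933.8331

Kővári–Sós–Turán: let r_1, ..., r_154 be the row sums and z = Σ r_i the total number of 1s. Each pair of columns can share at most one row with both entries 1 (else a 2×2 all-ones block appears), so Σ_i C(r_i, 2) ≤ C(150, 2) = 11175. By convexity Σ_i C(r_i, 2) ≥ 154·C(z/154, 2) = z(z − 154)/(2·154), giving z² − 154z − 154·150·149 ≤ 0 and hence z ≤ (1/2)[154 + √(23716 + 4·3441900)] = (1/2)[154 + √13791316] ≈ (1/2)(154 + 3713.6661) = 1933.8331.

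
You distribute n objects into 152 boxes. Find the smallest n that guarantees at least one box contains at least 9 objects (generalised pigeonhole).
n = (9 − 1)·152 + 1 = 1217

By the generalised pigeonhole principle, to guarantee some box contains ≥ r objects we need more than (r − 1) · k objects total. Threshold: n = (r − 1) · k + 1. With r = 9 and k = 152: n = 8 · 152 + 1 = 1216 + 1 = 1217. For n = 1216 = 8 · 152, we can put exactly 8 objects in every box, avoiding 9 in any single one — so 1217 is tight.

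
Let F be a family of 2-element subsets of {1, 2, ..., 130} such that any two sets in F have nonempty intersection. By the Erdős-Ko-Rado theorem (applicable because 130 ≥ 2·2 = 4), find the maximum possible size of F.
max |F| = C(129, 1) = 129

The Erdős-Ko-Rado theorem states: for n ≥ 2k, an intersecting family of k-subsets of an n-element set has size at most C(n − 1, k − 1), with equality for 'star' families {A ⊆ [n] : |A| = k, i ∈ A} (fix an element i). For n = 130, k = 2: C(129, 1) = 129.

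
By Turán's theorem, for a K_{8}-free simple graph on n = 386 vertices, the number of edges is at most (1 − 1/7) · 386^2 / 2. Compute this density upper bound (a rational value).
Turán density bound = (6/7) · 386^2/2 = 446988/7 ≈ 63855.4286

Turán's theorem: ex(n, K_{r+1}) is achieved by the complete r-partite Turán graph T(n, r) with parts as balanced as possible, and is at most (1 − 1/r) · n^2/2. For r = 7, n = 386: the density bound is (6/7) · 148996/2 = 446988/7 ≈ 63855.4286. The integer-valued extremum is e(T(386, 7)) = 63855, which is strictly less than the density bound 446988/7 since 7 ∤ 386 (the parts of T(386, 7) cannot all be equal).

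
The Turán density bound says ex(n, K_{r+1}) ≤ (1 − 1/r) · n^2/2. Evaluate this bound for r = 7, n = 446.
Turán density bound = (6/7) · 446^2/2 = 596748/7 ≈ 85249.7143

Turán's theorem: ex(n, K_{r+1}) is achieved by the complete r-partite Turán graph T(n, r) with parts as balanced as possible, and is at most (1 − 1/r) · n^2/2. For r = 7, n = 446: the density bound is (6/7) · 198916/2 = 596748/7 ≈ 85249.7143. The integer-valued extremum is e(T(446, 7)) = 85249, which is strictly less than the density bound 596748/7 since 7 ∤ 446 (the parts of T(446, 7) cannot all be equal).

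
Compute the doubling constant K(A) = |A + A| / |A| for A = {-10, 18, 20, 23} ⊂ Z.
K = |A + A| / |A| = 10/4 = 5/2

Enumerate A + A = {a + b : a, b ∈ A}. With |A| = 4, there are |A|^2 = 16 ordered sum pairs; collecting distinct values, A + A = {-20, 8, 10, 13, 36, 38, 40, 41, 43, 46}, so |A + A| = 10. Thus K = 10/4 = 5/2. For comparison, the minimum possible |A + A| over all 4-element sets is 2·4 − 1 = 7 (so min K = 7/4), attained only by arithmetic progressions.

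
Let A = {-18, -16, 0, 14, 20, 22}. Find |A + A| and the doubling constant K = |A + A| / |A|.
K = |A + A| / |A| = 20/6 = 10/3

Enumerate A + A = {a + b : a, b ∈ A}. With |A| = 6, there are |A|^2 = 36 ordered sum pairs; collecting distinct values, A + A = {-36, -34, -32, -18, -16, -4, -2, 0, 2, 4, 6, 14, 20, 22, 28, 34, 36, 40, 42, 44}, so |A + A| = 20. Thus K = 20/6 = 10/3. For comparison, the minimum possible |A + A| over all 6-element sets is 2·6 − 1 = 11 (so min K = 11/6), attained only by arithmetic progressions.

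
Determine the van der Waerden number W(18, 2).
W(18, 2) = 18 + 1 = 19

A 2-term AP is any pair of integers, so a monochromatic 2-AP exists iff some colour is used at least twice. With 18 colours, the colouring i ↦ i on {1, ..., 18} uses each colour once, avoiding any monochromatic pair, so W(18, 2) > 18. For {1, ..., 19}, pigeonhole forces two integers of the same colour, which form a monochromatic 2-AP. Hence W(18, 2) = 19.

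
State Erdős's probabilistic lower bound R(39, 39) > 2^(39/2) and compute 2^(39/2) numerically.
2^(39/2) = 741455.2002; so R(39, 39) > 741455.2002

Colour each edge of K_n uniformly at random with red/blue. The expected number of monochromatic K_39 is C(n, 39) · 2 · 2^(−C(39,2)). If C(n, 39) · 2^(1 − C(39,2)) < 1, then with positive probability no monochromatic K_39 exists, so R(39, 39) > n. The standard estimate C(n, 39) ≤ n^39/39! shows this inequality holds whenever n ≤ 2^(39/2) (since 39! · 2^(C(39,2) − 1) > 2^(39^2/2) ≥ n^39). Hence R(39, 39) > 2^(39/2) = 741455.2002.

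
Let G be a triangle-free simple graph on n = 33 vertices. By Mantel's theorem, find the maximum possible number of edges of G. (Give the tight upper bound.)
ex(33, K_3) = ⌊33^2/4⌋ = 272

Mantel (1907): a triangle-free graph on n vertices has at most ⌊n^2/4⌋ edges, with equality for the complete bipartite graph K_{⌊n/2⌋, ⌈n/2⌉}. For n = 33: ⌊33^2/4⌋ = ⌊1089/4⌋ = 272. The extremal graph is K_{16, 17}, which has 16·17 = 272 edges.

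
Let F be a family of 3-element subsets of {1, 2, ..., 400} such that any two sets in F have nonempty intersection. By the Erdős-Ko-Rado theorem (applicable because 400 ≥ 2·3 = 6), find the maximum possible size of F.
max |F| = C(399, 2) = 79401

The Erdős-Ko-Rado theorem states: for n ≥ 2k, an intersecting family of k-subsets of an n-element set has size at most C(n − 1, k − 1), with equality for 'star' families {A ⊆ [n] : |A| = k, i ∈ A} (fix an element i). For n = 400, k = 3: C(399, 2) = 79401.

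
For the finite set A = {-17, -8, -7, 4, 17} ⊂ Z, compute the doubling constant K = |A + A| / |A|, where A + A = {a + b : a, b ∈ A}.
K = |A + A| / |A| = 15/5 = 3

Enumerate A + A = {a + b : a, b ∈ A}. With |A| = 5, there are |A|^2 = 25 ordered sum pairs; collecting distinct values, A + A = {-34, -25, -24, -16, -15, -14, -13, -4, -3, 0, 8, 9, 10, 21, 34}, so |A + A| = 15. Thus K = 15/5 = 3. For comparison, the minimum possible |A + A| over all 5-element sets is 2·5 − 1 = 9 (so min K = 9/5), attained only by arithmetic progressions.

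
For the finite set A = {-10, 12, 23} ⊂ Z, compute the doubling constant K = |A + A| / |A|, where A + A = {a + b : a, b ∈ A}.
K = |A + A| / |A| = 6/3 = 2

Enumerate A + A = {a + b : a, b ∈ A}. With |A| = 3, there are |A|^2 = 9 ordered sum pairs; collecting distinct values, A + A = {-20, 2, 13, 24, 35, 46}, so |A + A| = 6. Thus K = 6/3 = 2. For comparison, the minimum possible |A + A| over all 3-element sets is 2·3 − 1 = 5 (so min K = 5/3), attained only by arithmetic progressions.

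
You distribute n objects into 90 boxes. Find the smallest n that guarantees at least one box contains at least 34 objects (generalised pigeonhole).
n = (34 − 1)·90 + 1 = 2971

By the generalised pigeonhole principle, to guarantee some box contains ≥ r objects we need more than (r − 1) · k objects total. Threshold: n = (r − 1) · k + 1. With r = 34 and k = 90: n = 33 · 90 + 1 = 2970 + 1 = 2971. For n = 2970 = 33 · 90, we can put exactly 33 objects in every box, avoiding 34 in any single one — so 2971 is tight.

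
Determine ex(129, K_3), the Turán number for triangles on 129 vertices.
ex(129, K_3) = ⌊129^2/4⌋ = 4160

Mantel (1907): a triangle-free graph on n vertices has at most ⌊n^2/4⌋ edges, with equality for the complete bipartite graph K_{⌊n/2⌋, ⌈n/2⌉}. For n = 129: ⌊129^2/4⌋ = ⌊16641/4⌋ = 4160. The extremal graph is K_{64, 65}, which has 64·65 = 4160 edges.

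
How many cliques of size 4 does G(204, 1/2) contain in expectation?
E[# K_4] = C(204, 4) · (1/2)^C(4, 2) = 70058751 / 2^6 = 1094667.984375

For each 4-subset S of vertices (there are C(204, 4) = 70058751 such S), let X_S = 1 if S induces a K_4 (all C(4, 2) = 6 edges present). Then P(X_S = 1) = (1/2)^6 = 1/64. By linearity of expectation, E[# K_4] = C(204, 4) · (1/2)^6 = 70058751 / 64 = 1094667.984375.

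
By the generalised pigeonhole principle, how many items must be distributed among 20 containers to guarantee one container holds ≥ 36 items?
n = (36 − 1)·20 + 1 = 701

By the generalised pigeonhole principle, to guarantee some box contains ≥ r objects we need more than (r − 1) · k objects total. Threshold: n = (r − 1) · k + 1. With r = 36 and k = 20: n = 35 · 20 + 1 = 700 + 1 = 701. For n = 700 = 35 · 20, we can put exactly 35 objects in every box, avoiding 36 in any single one — so 701 is tight.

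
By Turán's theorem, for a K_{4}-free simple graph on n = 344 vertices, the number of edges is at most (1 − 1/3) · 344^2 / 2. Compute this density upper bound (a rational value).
Turán density bound = (2/3) · 344^2/2 = 118336/3 ≈ 39445.3333

Turán's theorem: ex(n, K_{r+1}) is achieved by the complete r-partite Turán graph T(n, r) with parts as balanced as possible, and is at most (1 − 1/r) · n^2/2. For r = 3, n = 344: the density bound is (2/3) · 118336/2 = 118336/3 ≈ 39445.3333. The integer-valued extremum is e(T(344, 3)) = 39445, which is strictly less than the density bound 118336/3 since 3 ∤ 344 (the parts of T(344, 3) cannot all be equal).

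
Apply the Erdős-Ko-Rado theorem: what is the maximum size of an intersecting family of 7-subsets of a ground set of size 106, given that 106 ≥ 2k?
max |F| = C(105, 6) = 1609344100

Erdős-Ko-Rado (1961): when n ≥ 2k, max |F| = C(n−1, k−1). The bound is attained by the star {A : i ∈ A} for any fixed i ∈ [n]. Here C(106−1, 7−1) = C(105, 6) = 1609344100.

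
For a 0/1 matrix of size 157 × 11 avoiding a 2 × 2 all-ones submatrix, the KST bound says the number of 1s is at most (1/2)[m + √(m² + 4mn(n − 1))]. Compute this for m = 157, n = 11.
z(157, 11; 2, 2) ≤ (1/2)[157 + √(157² + 4·157·11·10)] = (1/2)[157 + √93729] = 231.576

Kővári–Sós–Turán: let r_1, ..., r_157 be the row sums and z = Σ r_i the total number of 1s. Each pair of columns can share at most one row with both entries 1 (else a 2×2 all-ones block appears), so Σ_i C(r_i, 2) ≤ C(11, 2) = 55. By convexity Σ_i C(r_i, 2) ≥ 157·C(z/157, 2) = z(z − 157)/(2·157), giving z² − 157z − 157·11·10 ≤ 0 and hence z ≤ (1/2)[157 + √(24649 + 4·17270)] = (1/2)[157 + √93729] ≈ (1/2)(157 + 306.1519) = 231.576.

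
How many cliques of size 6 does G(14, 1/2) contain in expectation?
E[# K_6] = C(14, 6) · (1/2)^C(6, 2) = 3003 / 2^15 ≈ 0.091644

For each 6-subset S of vertices (there are C(14, 6) = 3003 such S), let X_S = 1 if S induces a K_6 (all C(6, 2) = 15 edges present). Then P(X_S = 1) = (1/2)^15 = 1/32768. By linearity of expectation, E[# K_6] = C(14, 6) · (1/2)^15 = 3003 / 32768 ≈ 0.091644.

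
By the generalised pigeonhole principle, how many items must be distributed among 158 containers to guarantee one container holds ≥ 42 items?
n = (42 − 1)·158 + 1 = 6479

By the generalised pigeonhole principle, to guarantee some box contains ≥ r objects we need more than (r − 1) · k objects total. Threshold: n = (r − 1) · k + 1. With r = 42 and k = 158: n = 41 · 158 + 1 = 6478 + 1 = 6479. For n = 6478 = 41 · 158, we can put exactly 41 objects in every box, avoiding 42 in any single one — so 6479 is tight.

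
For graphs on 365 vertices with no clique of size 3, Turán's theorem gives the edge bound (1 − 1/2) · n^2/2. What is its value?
Turán density bound = (1/2) · 365^2/2 = 133225/4 ≈ 33306.25

Turán's theorem: ex(n, K_{r+1}) is achieved by the complete r-partite Turán graph T(n, r) with parts as balanced as possible, and is at most (1 − 1/r) · n^2/2. For r = 2, n = 365: the density bound is (1/2) · 133225/2 = 133225/4 ≈ 33306.25. The integer-valued extremum is e(T(365, 2)) = 33306, which is strictly less than the density bound 133225/4 since 2 ∤ 365 (the parts of T(365, 2) cannot all be equal).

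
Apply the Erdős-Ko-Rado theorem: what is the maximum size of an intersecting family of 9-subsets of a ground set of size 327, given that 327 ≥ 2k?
max |F| = C(326, 8) = 2901546504628200

The Erdős-Ko-Rado theorem states: for n ≥ 2k, an intersecting family of k-subsets of an n-element set has size at most C(n − 1, k − 1), with equality for 'star' families {A ⊆ [n] : |A| = k, i ∈ A} (fix an element i). For n = 327, k = 9: C(326, 8) = 2901546504628200.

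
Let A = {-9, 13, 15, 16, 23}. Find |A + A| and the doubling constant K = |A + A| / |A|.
K = |A + A| / |A| = 15/5 = 3

Enumerate A + A = {a + b : a, b ∈ A}. With |A| = 5, there are |A|^2 = 25 ordered sum pairs; collecting distinct values, A + A = {-18, 4, 6, 7, 14, 26, 28, 29, 30, 31, 32, 36, 38, 39, 46}, so |A + A| = 15. Thus K = 15/5 = 3. For comparison, the minimum possible |A + A| over all 5-element sets is 2·5 − 1 = 9 (so min K = 9/5), attained only by arithmetic progressions.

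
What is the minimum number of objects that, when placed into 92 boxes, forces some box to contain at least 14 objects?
n = (14 − 1)·92 + 1 = 1197

By the generalised pigeonhole principle, to guarantee some box contains ≥ r objects we need more than (r − 1) · k objects total. Threshold: n = (r − 1) · k + 1. With r = 14 and k = 92: n = 13 · 92 + 1 = 1196 + 1 = 1197. For n = 1196 = 13 · 92, we can put exactly 13 objects in every box, avoiding 14 in any single one — so 1197 is tight.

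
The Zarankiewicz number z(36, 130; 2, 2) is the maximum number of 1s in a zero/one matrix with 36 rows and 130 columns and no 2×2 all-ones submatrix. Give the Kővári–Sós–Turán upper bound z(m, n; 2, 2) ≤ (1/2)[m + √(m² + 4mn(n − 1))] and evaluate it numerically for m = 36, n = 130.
z(36, 130; 2, 2) ≤ (1/2)[36 + √(36² + 4·36·130·129)] = (1/2)[36 + √2416176] = 795.2027

Kővári–Sós–Turán: let r_1, ..., r_36 be the row sums and z = Σ r_i the total number of 1s. Each pair of columns can share at most one row with both entries 1 (else a 2×2 all-ones block appears), so Σ_i C(r_i, 2) ≤ C(130, 2) = 8385. By convexity Σ_i C(r_i, 2) ≥ 36·C(z/36, 2) = z(z − 36)/(2·36), giving z² − 36z − 36·130·129 ≤ 0 and hence z ≤ (1/2)[36 + √(1296 + 4·603720)] = (1/2)[36 + √2416176] ≈ (1/2)(36 + 1554.4054) = 795.2027.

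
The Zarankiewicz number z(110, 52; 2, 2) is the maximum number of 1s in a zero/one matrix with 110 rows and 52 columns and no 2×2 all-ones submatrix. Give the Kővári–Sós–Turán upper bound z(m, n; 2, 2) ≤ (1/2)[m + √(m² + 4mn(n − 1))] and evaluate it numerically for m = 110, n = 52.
z(110, 52; 2, 2) ≤ (1/2)[110 + √(110² + 4·110·52·51)] = (1/2)[110 + √1178980] = 597.9042

Kővári–Sós–Turán: let r_1, ..., r_110 be the row sums and z = Σ r_i the total number of 1s. Each pair of columns can share at most one row with both entries 1 (else a 2×2 all-ones block appears), so Σ_i C(r_i, 2) ≤ C(52, 2) = 1326. By convexity Σ_i C(r_i, 2) ≥ 110·C(z/110, 2) = z(z − 110)/(2·110), giving z² − 110z − 110·52·51 ≤ 0 and hence z ≤ (1/2)[110 + √(12100 + 4·291720)] = (1/2)[110 + √1178980] ≈ (1/2)(110 + 1085.8085) = 597.9042.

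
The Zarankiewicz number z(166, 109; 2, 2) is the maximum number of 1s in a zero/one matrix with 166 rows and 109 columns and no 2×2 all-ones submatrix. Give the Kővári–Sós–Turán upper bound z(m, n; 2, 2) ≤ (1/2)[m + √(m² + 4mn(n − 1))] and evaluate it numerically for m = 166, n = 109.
z(166, 109; 2, 2) ≤ (1/2)[166 + √(166² + 4·166·109·108)] = (1/2)[166 + √7844164] = 1483.3717

Kővári–Sós–Turán: let r_1, ..., r_166 be the row sums and z = Σ r_i the total number of 1s. Each pair of columns can share at most one row with both entries 1 (else a 2×2 all-ones block appears), so Σ_i C(r_i, 2) ≤ C(109, 2) = 5886. By convexity Σ_i C(r_i, 2) ≥ 166·C(z/166, 2) = z(z − 166)/(2·166), giving z² − 166z − 166·109·108 ≤ 0 and hence z ≤ (1/2)[166 + √(27556 + 4·1954152)] = (1/2)[166 + √7844164] ≈ (1/2)(166 + 2800.7435) = 1483.3717.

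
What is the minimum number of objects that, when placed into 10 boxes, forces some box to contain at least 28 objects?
n = (28 − 1)·10 + 1 = 271

By the generalised pigeonhole principle, to guarantee some box contains ≥ r objects we need more than (r − 1) · k objects total. Threshold: n = (r − 1) · k + 1. With r = 28 and k = 10: n = 27 · 10 + 1 = 270 + 1 = 271. For n = 270 = 27 · 10, we can put exactly 27 objects in every box, avoiding 28 in any single one — so 271 is tight.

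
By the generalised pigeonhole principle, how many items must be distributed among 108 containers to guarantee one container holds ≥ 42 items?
n = (42 − 1)·108 + 1 = 4429

By the generalised pigeonhole principle, to guarantee some box contains ≥ r objects we need more than (r − 1) · k objects total. Threshold: n = (r − 1) · k + 1. With r = 42 and k = 108: n = 41 · 108 + 1 = 4428 + 1 = 4429. For n = 4428 = 41 · 108, we can put exactly 41 objects in every box, avoiding 42 in any single one — so 4429 is tight.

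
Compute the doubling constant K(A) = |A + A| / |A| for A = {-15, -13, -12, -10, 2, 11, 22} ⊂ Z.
K = |A + A| / |A| = 27/7

Enumerate A + A = {a + b : a, b ∈ A}. With |A| = 7, there are |A|^2 = 49 ordered sum pairs; collecting distinct values, A + A = {-30, -28, -27, -26, -25, -24, -23, -22, -20, -13, -11, -10, -8, -4, -2, -1, 1, 4, 7, 9, 10, 12, 13, 22, 24, 33, 44}, so |A + A| = 27. Thus K = 27/7. For comparison, the minimum possible |A + A| over all 7-element sets is 2·7 − 1 = 13 (so min K = 13/7), attained only by arithmetic progressions.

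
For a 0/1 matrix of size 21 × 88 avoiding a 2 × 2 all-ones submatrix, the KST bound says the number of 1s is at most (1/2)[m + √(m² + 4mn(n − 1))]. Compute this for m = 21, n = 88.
z(21, 88; 2, 2) ≤ (1/2)[21 + √(21² + 4·21·88·87)] = (1/2)[21 + √643545] = 411.6063

Kővári–Sós–Turán: let r_1, ..., r_21 be the row sums and z = Σ r_i the total number of 1s. Each pair of columns can share at most one row with both entries 1 (else a 2×2 all-ones block appears), so Σ_i C(r_i, 2) ≤ C(88, 2) = 3828. By convexity Σ_i C(r_i, 2) ≥ 21·C(z/21, 2) = z(z − 21)/(2·21), giving z² − 21z − 21·88·87 ≤ 0 and hence z ≤ (1/2)[21 + √(441 + 4·160776)] = (1/2)[21 + √643545] ≈ (1/2)(21 + 802.2126) = 411.6063.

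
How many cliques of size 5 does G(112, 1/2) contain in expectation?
E[# K_5] = C(112, 5) · (1/2)^C(5, 2) = 134153712 / 2^10 = 8384607/64 = 131009.484375

For each 5-subset S of vertices (there are C(112, 5) = 134153712 such S), let X_S = 1 if S induces a K_5 (all C(5, 2) = 10 edges present). Then P(X_S = 1) = (1/2)^10 = 1/1024. By linearity of expectation, E[# K_5] = C(112, 5) · (1/2)^10 = 134153712 / 1024 = 8384607/64 = 131009.484375.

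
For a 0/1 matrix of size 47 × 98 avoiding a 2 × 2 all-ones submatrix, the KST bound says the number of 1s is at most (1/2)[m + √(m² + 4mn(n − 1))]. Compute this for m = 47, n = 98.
z(47, 98; 2, 2) ≤ (1/2)[47 + √(47² + 4·47·98·97)] = (1/2)[47 + √1789337] = 692.3305

Kővári–Sós–Turán: let r_1, ..., r_47 be the row sums and z = Σ r_i the total number of 1s. Each pair of columns can share at most one row with both entries 1 (else a 2×2 all-ones block appears), so Σ_i C(r_i, 2) ≤ C(98, 2) = 4753. By convexity Σ_i C(r_i, 2) ≥ 47·C(z/47, 2) = z(z − 47)/(2·47), giving z² − 47z − 47·98·97 ≤ 0 and hence z ≤ (1/2)[47 + √(2209 + 4·446782)] = (1/2)[47 + √1789337] ≈ (1/2)(47 + 1337.661) = 692.3305.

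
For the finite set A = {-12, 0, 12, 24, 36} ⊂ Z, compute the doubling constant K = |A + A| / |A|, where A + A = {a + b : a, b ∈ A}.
K = |A + A| / |A| = 9/5

Enumerate A + A = {a + b : a, b ∈ A}. With |A| = 5, there are |A|^2 = 25 ordered sum pairs; collecting distinct values, A + A = {-24, -12, 0, 12, 24, 36, 48, 60, 72}, so |A + A| = 9. Thus K = 9/5. Here |A + A| = 2|A| − 1 = 9, the minimum possible — so K = 9/5 is minimal, which holds iff A is an arithmetic progression.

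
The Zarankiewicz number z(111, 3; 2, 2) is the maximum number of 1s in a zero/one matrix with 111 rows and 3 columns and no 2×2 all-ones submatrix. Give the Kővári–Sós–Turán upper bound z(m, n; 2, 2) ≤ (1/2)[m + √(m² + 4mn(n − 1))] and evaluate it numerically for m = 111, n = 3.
z(111, 3; 2, 2) ≤ (1/2)[111 + √(111² + 4·111·3·2)] = (1/2)[111 + √14985] = 116.7066

Kővári–Sós–Turán: let r_1, ..., r_111 be the row sums and z = Σ r_i the total number of 1s. Each pair of columns can share at most one row with both entries 1 (else a 2×2 all-ones block appears), so Σ_i C(r_i, 2) ≤ C(3, 2) = 3. By convexity Σ_i C(r_i, 2) ≥ 111·C(z/111, 2) = z(z − 111)/(2·111), giving z² − 111z − 111·3·2 ≤ 0 and hence z ≤ (1/2)[111 + √(12321 + 4·666)] = (1/2)[111 + √14985] ≈ (1/2)(111 + 122.4132) = 116.7066.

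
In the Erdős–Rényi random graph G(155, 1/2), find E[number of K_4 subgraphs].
E[# K_4] = C(155, 4) · (1/2)^C(4, 2) = 23130030 / 2^6 = 11565015/32 = 361406.71875

For each 4-subset S of vertices (there are C(155, 4) = 23130030 such S), let X_S = 1 if S induces a K_4 (all C(4, 2) = 6 edges present). Then P(X_S = 1) = (1/2)^6 = 1/64. By linearity of expectation, E[# K_4] = C(155, 4) · (1/2)^6 = 23130030 / 64 = 11565015/32 = 361406.71875.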